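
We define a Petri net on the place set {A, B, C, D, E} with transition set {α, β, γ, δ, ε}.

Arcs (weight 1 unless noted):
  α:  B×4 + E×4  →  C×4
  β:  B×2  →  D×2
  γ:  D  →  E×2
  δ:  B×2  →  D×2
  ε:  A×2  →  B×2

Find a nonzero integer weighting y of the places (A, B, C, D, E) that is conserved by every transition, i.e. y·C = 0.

Incidence matrix C (rows=places, cols=transitions):
        α    β    γ    δ    ε
    A   0    0    0    0   -2
    B  -4   -2    0   -2    2
    C   4    0    0    0    0
    D   0    2   -1    2    0
    E  -4    0    2    0    0

Candidate y = [2, 2, 3, 2, 1]; check y·C column-wise:
  col α: 2·0 + 2·-4 + 3·4 + 2·0 + 1·-4 = 0
  col β: 2·0 + 2·-2 + 3·0 + 2·2 + 1·0 = 0
  col γ: 2·0 + 2·0 + 3·0 + 2·-1 + 1·2 = 0
  col δ: 2·0 + 2·-2 + 3·0 + 2·2 + 1·0 = 0
  col ε: 2·-2 + 2·2 + 3·0 + 2·0 + 1·0 = 0

y = (A:2, B:2, C:3, D:2, E:1)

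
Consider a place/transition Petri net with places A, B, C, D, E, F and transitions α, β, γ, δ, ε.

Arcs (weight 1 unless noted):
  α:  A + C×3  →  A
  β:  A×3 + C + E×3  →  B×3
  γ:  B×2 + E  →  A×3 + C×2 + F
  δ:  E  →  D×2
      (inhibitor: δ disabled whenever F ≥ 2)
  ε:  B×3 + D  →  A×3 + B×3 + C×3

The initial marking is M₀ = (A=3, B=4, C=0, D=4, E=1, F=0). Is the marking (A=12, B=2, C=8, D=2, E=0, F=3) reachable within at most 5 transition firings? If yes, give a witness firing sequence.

depth 0: 1 marking
depth 1: 4 markings reached so far
depth 2: 8 markings reached so far
depth 3: 14 markings reached so far
depth 4: 21 markings reached so far
depth 5: 29 markings reached so far
target is not among the 29 markings reachable within 5 steps

NO — not reachable within 5 firings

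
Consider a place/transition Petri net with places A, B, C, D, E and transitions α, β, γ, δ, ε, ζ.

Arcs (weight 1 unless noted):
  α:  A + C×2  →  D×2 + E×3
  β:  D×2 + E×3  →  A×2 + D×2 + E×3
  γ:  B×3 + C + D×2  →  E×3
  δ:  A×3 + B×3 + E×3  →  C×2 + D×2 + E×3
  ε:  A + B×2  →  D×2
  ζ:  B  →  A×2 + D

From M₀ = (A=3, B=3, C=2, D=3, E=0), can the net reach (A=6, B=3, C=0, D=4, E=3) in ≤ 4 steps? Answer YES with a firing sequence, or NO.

depth 0: 1 marking
depth 1: 5 markings reached so far
depth 2: 10 markings reached so far
depth 3: 17 markings reached so far
depth 4: 25 markings reached so far
target is not among the 25 markings reachable within 4 steps

NO — not reachable within 4 firings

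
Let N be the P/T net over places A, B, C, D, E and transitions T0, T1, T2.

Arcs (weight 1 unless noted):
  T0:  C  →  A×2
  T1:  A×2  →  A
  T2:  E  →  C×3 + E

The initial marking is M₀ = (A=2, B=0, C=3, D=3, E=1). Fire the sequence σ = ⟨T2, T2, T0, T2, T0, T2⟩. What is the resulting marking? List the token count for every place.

step 1: fire T2:  (A=2, B=0, C=3, D=3, E=1) → (A=2, B=0, C=6, D=3, E=1)
step 2: fire T2:  (A=2, B=0, C=6, D=3, E=1) → (A=2, B=0, C=9, D=3, E=1)
step 3: fire T0:  (A=2, B=0, C=9, D=3, E=1) → (A=4, B=0, C=8, D=3, E=1)
step 4: fire T2:  (A=4, B=0, C=8, D=3, E=1) → (A=4, B=0, C=11, D=3, E=1)
step 5: fire T0:  (A=4, B=0, C=11, D=3, E=1) → (A=6, B=0, C=10, D=3, E=1)
step 6: fire T2:  (A=6, B=0, C=10, D=3, E=1) → (A=6, B=0, C=13, D=3, E=1)

(A=6, B=0, C=13, D=3, E=1)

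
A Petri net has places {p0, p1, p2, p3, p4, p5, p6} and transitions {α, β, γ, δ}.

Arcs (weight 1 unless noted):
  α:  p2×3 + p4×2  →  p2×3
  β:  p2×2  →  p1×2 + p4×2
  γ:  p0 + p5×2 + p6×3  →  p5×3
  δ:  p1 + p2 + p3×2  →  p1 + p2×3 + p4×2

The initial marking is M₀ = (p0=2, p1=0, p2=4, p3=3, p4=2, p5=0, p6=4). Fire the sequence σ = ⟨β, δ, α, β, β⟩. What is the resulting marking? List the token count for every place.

step 1: fire β:  (p0=2, p1=0, p2=4, p3=3, p4=2, p5=0, p6=4) → (p0=2, p1=2, p2=2, p3=3, p4=4, p5=0, p6=4)
step 2: fire δ:  (p0=2, p1=2, p2=2, p3=3, p4=4, p5=0, p6=4) → (p0=2, p1=2, p2=4, p3=1, p4=6, p5=0, p6=4)
step 3: fire α:  (p0=2, p1=2, p2=4, p3=1, p4=6, p5=0, p6=4) → (p0=2, p1=2, p2=4, p3=1, p4=4, p5=0, p6=4)
step 4: fire β:  (p0=2, p1=2, p2=4, p3=1, p4=4, p5=0, p6=4) → (p0=2, p1=4, p2=2, p3=1, p4=6, p5=0, p6=4)
step 5: fire β:  (p0=2, p1=4, p2=2, p3=1, p4=6, p5=0, p6=4) → (p0=2, p1=6, p2=0, p3=1, p4=8, p5=0, p6=4)

(p0=2, p1=6, p2=0, p3=1, p4=8, p5=0, p6=4)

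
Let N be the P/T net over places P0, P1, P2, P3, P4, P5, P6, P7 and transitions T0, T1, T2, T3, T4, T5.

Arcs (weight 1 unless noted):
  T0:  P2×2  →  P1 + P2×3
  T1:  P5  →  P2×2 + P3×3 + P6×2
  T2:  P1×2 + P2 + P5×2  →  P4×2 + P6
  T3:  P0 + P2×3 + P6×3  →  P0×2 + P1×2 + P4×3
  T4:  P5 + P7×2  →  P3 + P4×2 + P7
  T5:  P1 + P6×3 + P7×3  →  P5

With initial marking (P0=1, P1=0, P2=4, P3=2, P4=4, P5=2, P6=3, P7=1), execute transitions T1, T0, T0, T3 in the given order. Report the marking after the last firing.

(P0=2, P1=4, P2=5, P3=5, P4=7, P5=1, P6=2, P7=1)

step 1: fire T1:  (P0=1, P1=0, P2=4, P3=2, P4=4, P5=2, P6=3, P7=1) → (P0=1, P1=0, P2=6, P3=5, P4=4, P5=1, P6=5, P7=1)
step 2: fire T0:  (P0=1, P1=0, P2=6, P3=5, P4=4, P5=1, P6=5, P7=1) → (P0=1, P1=1, P2=7, P3=5, P4=4, P5=1, P6=5, P7=1)
step 3: fire T0:  (P0=1, P1=1, P2=7, P3=5, P4=4, P5=1, P6=5, P7=1) → (P0=1, P1=2, P2=8, P3=5, P4=4, P5=1, P6=5, P7=1)
step 4: fire T3:  (P0=1, P1=2, P2=8, P3=5, P4=4, P5=1, P6=5, P7=1) → (P0=2, P1=4, P2=5, P3=5, P4=7, P5=1, P6=2, P7=1)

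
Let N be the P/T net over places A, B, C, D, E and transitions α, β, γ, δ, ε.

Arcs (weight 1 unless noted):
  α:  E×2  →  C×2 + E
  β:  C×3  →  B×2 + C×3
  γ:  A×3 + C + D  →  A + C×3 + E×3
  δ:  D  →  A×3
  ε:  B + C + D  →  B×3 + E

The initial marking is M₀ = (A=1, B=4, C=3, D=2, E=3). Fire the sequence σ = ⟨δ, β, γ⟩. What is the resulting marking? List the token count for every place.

(A=2, B=6, C=5, D=0, E=6)

step 1: fire δ:  (A=1, B=4, C=3, D=2, E=3) → (A=4, B=4, C=3, D=1, E=3)
step 2: fire β:  (A=4, B=4, C=3, D=1, E=3) → (A=4, B=6, C=3, D=1, E=3)
step 3: fire γ:  (A=4, B=6, C=3, D=1, E=3) → (A=2, B=6, C=5, D=0, E=6)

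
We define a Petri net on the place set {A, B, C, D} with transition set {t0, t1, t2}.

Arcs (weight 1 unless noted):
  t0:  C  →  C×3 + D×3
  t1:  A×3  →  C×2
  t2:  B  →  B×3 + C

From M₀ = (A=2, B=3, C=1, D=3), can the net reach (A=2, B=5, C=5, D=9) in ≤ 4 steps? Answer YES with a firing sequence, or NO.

depth 0: 1 marking
depth 1: 3 markings reached so far
depth 2: 6 markings reached so far
depth 3: 10 markings reached so far
depth 4: 15 markings reached so far
target is not among the 15 markings reachable within 4 steps

NO — not reachable within 4 firings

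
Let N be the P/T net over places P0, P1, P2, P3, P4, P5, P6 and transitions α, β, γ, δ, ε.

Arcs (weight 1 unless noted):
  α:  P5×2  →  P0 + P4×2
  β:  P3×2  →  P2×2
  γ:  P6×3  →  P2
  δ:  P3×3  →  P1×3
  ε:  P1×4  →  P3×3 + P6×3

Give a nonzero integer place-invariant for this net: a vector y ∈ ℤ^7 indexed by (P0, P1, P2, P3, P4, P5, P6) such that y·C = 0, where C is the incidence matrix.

Incidence matrix C (rows=places, cols=transitions):
        α    β    γ    δ    ε
   P0   1    0    0    0    0
   P1   0    0    0    3   -4
   P2   0    2    1    0    0
   P3   0   -2    0   -3    3
   P4   2    0    0    0    0
   P5  -2    0    0    0    0
   P6   0    0   -3    0    3

Candidate y = [2, 0, 0, 0, -1, 0, 0]; check y·C column-wise:
  col α: 2·1 + -1·2 + 0·-2 = 0
  col β: 2·0 + 0·2 + 0·-2 + -1·0 = 0
  col γ: 2·0 + 0·1 + -1·0 + 0·-3 = 0
  col δ: 2·0 + 0·3 + 0·-3 + -1·0 = 0
  col ε: 2·0 + 0·-4 + 0·3 + -1·0 + 0·3 = 0

y = (P0:2, P1:0, P2:0, P3:0, P4:-1, P5:0, P6:0)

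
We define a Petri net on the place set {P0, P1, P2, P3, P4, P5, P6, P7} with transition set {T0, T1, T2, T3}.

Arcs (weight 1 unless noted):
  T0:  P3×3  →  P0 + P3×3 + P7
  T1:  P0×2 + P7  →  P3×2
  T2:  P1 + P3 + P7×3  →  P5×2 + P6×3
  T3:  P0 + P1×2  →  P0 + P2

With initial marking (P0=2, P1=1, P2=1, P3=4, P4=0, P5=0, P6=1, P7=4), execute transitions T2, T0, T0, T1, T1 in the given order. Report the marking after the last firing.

(P0=0, P1=0, P2=1, P3=7, P4=0, P5=2, P6=4, P7=1)

step 1: fire T2:  (P0=2, P1=1, P2=1, P3=4, P4=0, P5=0, P6=1, P7=4) → (P0=2, P1=0, P2=1, P3=3, P4=0, P5=2, P6=4, P7=1)
step 2: fire T0:  (P0=2, P1=0, P2=1, P3=3, P4=0, P5=2, P6=4, P7=1) → (P0=3, P1=0, P2=1, P3=3, P4=0, P5=2, P6=4, P7=2)
step 3: fire T0:  (P0=3, P1=0, P2=1, P3=3, P4=0, P5=2, P6=4, P7=2) → (P0=4, P1=0, P2=1, P3=3, P4=0, P5=2, P6=4, P7=3)
step 4: fire T1:  (P0=4, P1=0, P2=1, P3=3, P4=0, P5=2, P6=4, P7=3) → (P0=2, P1=0, P2=1, P3=5, P4=0, P5=2, P6=4, P7=2)
step 5: fire T1:  (P0=2, P1=0, P2=1, P3=5, P4=0, P5=2, P6=4, P7=2) → (P0=0, P1=0, P2=1, P3=7, P4=0, P5=2, P6=4, P7=1)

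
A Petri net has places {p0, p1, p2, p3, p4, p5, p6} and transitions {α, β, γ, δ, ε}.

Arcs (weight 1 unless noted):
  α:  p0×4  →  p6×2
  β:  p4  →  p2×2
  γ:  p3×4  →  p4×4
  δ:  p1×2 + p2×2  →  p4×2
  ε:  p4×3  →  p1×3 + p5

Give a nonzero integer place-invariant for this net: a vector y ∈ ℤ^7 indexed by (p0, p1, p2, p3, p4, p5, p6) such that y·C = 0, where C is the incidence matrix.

y = (p0:0, p1:1, p2:1, p3:2, p4:2, p5:3, p6:0)

Incidence matrix C (rows=places, cols=transitions):
        α    β    γ    δ    ε
   p0  -4    0    0    0    0
   p1   0    0    0   -2    3
   p2   0    2    0   -2    0
   p3   0    0   -4    0    0
   p4   0   -1    4    2   -3
   p5   0    0    0    0    1
   p6   2    0    0    0    0

Candidate y = [0, 1, 1, 2, 2, 3, 0]; check y·C column-wise:
  col α: 0·-4 + 1·0 + 1·0 + 2·0 + 2·0 + 3·0 + 0·2 = 0
  col β: 1·0 + 1·2 + 2·0 + 2·-1 + 3·0 = 0
  col γ: 1·0 + 1·0 + 2·-4 + 2·4 + 3·0 = 0
  col δ: 1·-2 + 1·-2 + 2·0 + 2·2 + 3·0 = 0
  col ε: 1·3 + 1·0 + 2·0 + 2·-3 + 3·1 = 0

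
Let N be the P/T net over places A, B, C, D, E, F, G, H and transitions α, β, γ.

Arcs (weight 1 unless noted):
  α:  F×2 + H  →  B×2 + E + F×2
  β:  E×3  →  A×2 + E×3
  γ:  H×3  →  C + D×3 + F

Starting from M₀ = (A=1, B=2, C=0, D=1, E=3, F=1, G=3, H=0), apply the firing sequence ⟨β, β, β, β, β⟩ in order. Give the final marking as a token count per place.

(A=11, B=2, C=0, D=1, E=3, F=1, G=3, H=0)

step 1: fire β:  (A=1, B=2, C=0, D=1, E=3, F=1, G=3, H=0) → (A=3, B=2, C=0, D=1, E=3, F=1, G=3, H=0)
step 2: fire β:  (A=3, B=2, C=0, D=1, E=3, F=1, G=3, H=0) → (A=5, B=2, C=0, D=1, E=3, F=1, G=3, H=0)
step 3: fire β:  (A=5, B=2, C=0, D=1, E=3, F=1, G=3, H=0) → (A=7, B=2, C=0, D=1, E=3, F=1, G=3, H=0)
step 4: fire β:  (A=7, B=2, C=0, D=1, E=3, F=1, G=3, H=0) → (A=9, B=2, C=0, D=1, E=3, F=1, G=3, H=0)
step 5: fire β:  (A=9, B=2, C=0, D=1, E=3, F=1, G=3, H=0) → (A=11, B=2, C=0, D=1, E=3, F=1, G=3, H=0)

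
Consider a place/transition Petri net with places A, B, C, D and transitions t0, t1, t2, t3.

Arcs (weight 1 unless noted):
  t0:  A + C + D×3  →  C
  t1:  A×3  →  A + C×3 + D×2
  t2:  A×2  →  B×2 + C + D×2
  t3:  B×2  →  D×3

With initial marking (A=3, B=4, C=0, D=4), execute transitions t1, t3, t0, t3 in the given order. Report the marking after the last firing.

step 1: fire t1:  (A=3, B=4, C=0, D=4) → (A=1, B=4, C=3, D=6)
step 2: fire t3:  (A=1, B=4, C=3, D=6) → (A=1, B=2, C=3, D=9)
step 3: fire t0:  (A=1, B=2, C=3, D=9) → (A=0, B=2, C=3, D=6)
step 4: fire t3:  (A=0, B=2, C=3, D=6) → (A=0, B=0, C=3, D=9)

(A=0, B=0, C=3, D=9)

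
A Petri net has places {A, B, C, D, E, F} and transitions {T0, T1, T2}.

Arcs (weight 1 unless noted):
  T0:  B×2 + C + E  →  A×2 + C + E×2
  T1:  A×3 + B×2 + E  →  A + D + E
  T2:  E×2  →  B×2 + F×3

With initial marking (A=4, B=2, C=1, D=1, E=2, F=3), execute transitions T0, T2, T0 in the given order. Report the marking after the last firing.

step 1: fire T0:  (A=4, B=2, C=1, D=1, E=2, F=3) → (A=6, B=0, C=1, D=1, E=3, F=3)
step 2: fire T2:  (A=6, B=0, C=1, D=1, E=3, F=3) → (A=6, B=2, C=1, D=1, E=1, F=6)
step 3: fire T0:  (A=6, B=2, C=1, D=1, E=1, F=6) → (A=8, B=0, C=1, D=1, E=2, F=6)

(A=8, B=0, C=1, D=1, E=2, F=6)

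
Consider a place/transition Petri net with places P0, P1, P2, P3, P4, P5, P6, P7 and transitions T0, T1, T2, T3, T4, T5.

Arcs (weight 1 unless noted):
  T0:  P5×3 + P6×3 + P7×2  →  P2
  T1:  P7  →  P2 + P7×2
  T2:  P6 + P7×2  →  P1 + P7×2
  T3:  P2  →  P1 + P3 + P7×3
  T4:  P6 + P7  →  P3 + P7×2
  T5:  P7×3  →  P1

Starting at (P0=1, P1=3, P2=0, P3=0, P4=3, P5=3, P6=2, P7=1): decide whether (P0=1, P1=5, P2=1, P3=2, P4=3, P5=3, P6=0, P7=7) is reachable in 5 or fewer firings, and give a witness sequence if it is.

step 1: fire T1:  (P0=1, P1=3, P2=0, P3=0, P4=3, P5=3, P6=2, P7=1) → (P0=1, P1=3, P2=1, P3=0, P4=3, P5=3, P6=2, P7=2)
step 2: fire T1:  (P0=1, P1=3, P2=1, P3=0, P4=3, P5=3, P6=2, P7=2) → (P0=1, P1=3, P2=2, P3=0, P4=3, P5=3, P6=2, P7=3)
step 3: fire T2:  (P0=1, P1=3, P2=2, P3=0, P4=3, P5=3, P6=2, P7=3) → (P0=1, P1=4, P2=2, P3=0, P4=3, P5=3, P6=1, P7=3)
step 4: fire T3:  (P0=1, P1=4, P2=2, P3=0, P4=3, P5=3, P6=1, P7=3) → (P0=1, P1=5, P2=1, P3=1, P4=3, P5=3, P6=1, P7=6)
step 5: fire T4:  (P0=1, P1=5, P2=1, P3=1, P4=3, P5=3, P6=1, P7=6) → (P0=1, P1=5, P2=1, P3=2, P4=3, P5=3, P6=0, P7=7)

YES — reachable via ⟨T1, T1, T2, T3, T4⟩ (5 firings)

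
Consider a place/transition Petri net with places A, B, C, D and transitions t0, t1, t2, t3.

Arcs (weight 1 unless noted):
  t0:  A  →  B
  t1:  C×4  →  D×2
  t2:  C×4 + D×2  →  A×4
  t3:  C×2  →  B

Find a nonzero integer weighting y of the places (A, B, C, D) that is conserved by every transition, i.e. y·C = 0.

y = (A:2, B:2, C:1, D:2)

Incidence matrix C (rows=places, cols=transitions):
       t0   t1   t2   t3
    A  -1    0    4    0
    B   1    0    0    1
    C   0   -4   -4   -2
    D   0    2   -2    0

Candidate y = [2, 2, 1, 2]; check y·C column-wise:
  col t0: 2·-1 + 2·1 + 1·0 + 2·0 = 0
  col t1: 2·0 + 2·0 + 1·-4 + 2·2 = 0
  col t2: 2·4 + 2·0 + 1·-4 + 2·-2 = 0
  col t3: 2·0 + 2·1 + 1·-2 + 2·0 = 0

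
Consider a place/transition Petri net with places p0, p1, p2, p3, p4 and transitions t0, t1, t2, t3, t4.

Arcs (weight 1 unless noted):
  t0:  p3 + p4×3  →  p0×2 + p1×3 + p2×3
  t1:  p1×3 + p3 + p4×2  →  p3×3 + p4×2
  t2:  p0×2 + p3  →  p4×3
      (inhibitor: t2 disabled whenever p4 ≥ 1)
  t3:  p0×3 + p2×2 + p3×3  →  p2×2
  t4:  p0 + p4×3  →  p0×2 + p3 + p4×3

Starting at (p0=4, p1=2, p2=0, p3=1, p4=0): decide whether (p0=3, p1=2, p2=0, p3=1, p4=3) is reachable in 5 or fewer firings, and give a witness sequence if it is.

YES — reachable via ⟨t2, t4⟩ (2 firings)

step 1: fire t2:  (p0=4, p1=2, p2=0, p3=1, p4=0) → (p0=2, p1=2, p2=0, p3=0, p4=3)
step 2: fire t4:  (p0=2, p1=2, p2=0, p3=0, p4=3) → (p0=3, p1=2, p2=0, p3=1, p4=3)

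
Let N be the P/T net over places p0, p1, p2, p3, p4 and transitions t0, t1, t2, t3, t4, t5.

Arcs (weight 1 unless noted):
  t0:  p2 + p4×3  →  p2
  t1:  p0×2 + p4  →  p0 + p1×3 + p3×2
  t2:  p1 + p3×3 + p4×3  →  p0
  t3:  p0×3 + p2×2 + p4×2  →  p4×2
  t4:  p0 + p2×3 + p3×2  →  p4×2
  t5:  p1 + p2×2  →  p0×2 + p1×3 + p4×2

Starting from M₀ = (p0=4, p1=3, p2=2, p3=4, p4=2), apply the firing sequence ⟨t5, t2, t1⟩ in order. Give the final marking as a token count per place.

step 1: fire t5:  (p0=4, p1=3, p2=2, p3=4, p4=2) → (p0=6, p1=5, p2=0, p3=4, p4=4)
step 2: fire t2:  (p0=6, p1=5, p2=0, p3=4, p4=4) → (p0=7, p1=4, p2=0, p3=1, p4=1)
step 3: fire t1:  (p0=7, p1=4, p2=0, p3=1, p4=1) → (p0=6, p1=7, p2=0, p3=3, p4=0)

(p0=6, p1=7, p2=0, p3=3, p4=0)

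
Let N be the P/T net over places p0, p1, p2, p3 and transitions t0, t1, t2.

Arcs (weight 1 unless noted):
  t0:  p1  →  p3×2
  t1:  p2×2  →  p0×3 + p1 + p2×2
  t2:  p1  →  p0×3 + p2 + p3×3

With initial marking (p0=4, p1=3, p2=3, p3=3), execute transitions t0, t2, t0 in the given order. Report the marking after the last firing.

(p0=7, p1=0, p2=4, p3=10)

step 1: fire t0:  (p0=4, p1=3, p2=3, p3=3) → (p0=4, p1=2, p2=3, p3=5)
step 2: fire t2:  (p0=4, p1=2, p2=3, p3=5) → (p0=7, p1=1, p2=4, p3=8)
step 3: fire t0:  (p0=7, p1=1, p2=4, p3=8) → (p0=7, p1=0, p2=4, p3=10)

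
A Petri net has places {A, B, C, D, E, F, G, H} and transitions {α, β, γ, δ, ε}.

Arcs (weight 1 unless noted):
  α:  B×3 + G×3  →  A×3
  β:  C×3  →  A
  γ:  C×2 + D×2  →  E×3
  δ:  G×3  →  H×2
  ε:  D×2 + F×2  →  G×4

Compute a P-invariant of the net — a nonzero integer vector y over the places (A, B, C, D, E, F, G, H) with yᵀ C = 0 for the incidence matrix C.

y = (A:9, B:9, C:3, D:0, E:2, F:0, G:0, H:0)

Incidence matrix C (rows=places, cols=transitions):
        α    β    γ    δ    ε
    A   3    1    0    0    0
    B  -3    0    0    0    0
    C   0   -3   -2    0    0
    D   0    0   -2    0   -2
    E   0    0    3    0    0
    F   0    0    0    0   -2
    G  -3    0    0   -3    4
    H   0    0    0    2    0

Candidate y = [9, 9, 3, 0, 2, 0, 0, 0]; check y·C column-wise:
  col α: 9·3 + 9·-3 + 3·0 + 2·0 + 0·-3 = 0
  col β: 9·1 + 9·0 + 3·-3 + 2·0 = 0
  col γ: 9·0 + 9·0 + 3·-2 + 0·-2 + 2·3 = 0
  col δ: 9·0 + 9·0 + 3·0 + 2·0 + 0·-3 + 0·2 = 0
  col ε: 9·0 + 9·0 + 3·0 + 0·-2 + 2·0 + 0·-2 + 0·4 = 0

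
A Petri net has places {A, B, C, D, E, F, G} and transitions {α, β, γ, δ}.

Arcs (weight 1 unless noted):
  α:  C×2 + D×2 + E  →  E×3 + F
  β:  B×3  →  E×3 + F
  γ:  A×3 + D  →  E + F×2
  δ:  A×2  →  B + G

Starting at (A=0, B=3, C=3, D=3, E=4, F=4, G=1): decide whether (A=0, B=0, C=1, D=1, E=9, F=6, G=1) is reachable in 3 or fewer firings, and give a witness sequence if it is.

YES — reachable via ⟨α, β⟩ (2 firings)

step 1: fire α:  (A=0, B=3, C=3, D=3, E=4, F=4, G=1) → (A=0, B=3, C=1, D=1, E=6, F=5, G=1)
step 2: fire β:  (A=0, B=3, C=1, D=1, E=6, F=5, G=1) → (A=0, B=0, C=1, D=1, E=9, F=6, G=1)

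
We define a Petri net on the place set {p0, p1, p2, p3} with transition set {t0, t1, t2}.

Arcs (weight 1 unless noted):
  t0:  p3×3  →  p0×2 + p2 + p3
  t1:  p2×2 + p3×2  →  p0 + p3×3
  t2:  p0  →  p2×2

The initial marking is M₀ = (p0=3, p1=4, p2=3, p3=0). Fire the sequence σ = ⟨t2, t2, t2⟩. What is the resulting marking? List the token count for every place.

(p0=0, p1=4, p2=9, p3=0)

step 1: fire t2:  (p0=3, p1=4, p2=3, p3=0) → (p0=2, p1=4, p2=5, p3=0)
step 2: fire t2:  (p0=2, p1=4, p2=5, p3=0) → (p0=1, p1=4, p2=7, p3=0)
step 3: fire t2:  (p0=1, p1=4, p2=7, p3=0) → (p0=0, p1=4, p2=9, p3=0)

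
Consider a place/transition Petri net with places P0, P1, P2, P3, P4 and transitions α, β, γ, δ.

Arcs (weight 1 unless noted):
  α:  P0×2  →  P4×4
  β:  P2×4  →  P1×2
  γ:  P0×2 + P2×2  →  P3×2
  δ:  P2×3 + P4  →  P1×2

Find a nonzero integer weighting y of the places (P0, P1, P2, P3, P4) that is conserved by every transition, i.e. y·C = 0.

Incidence matrix C (rows=places, cols=transitions):
        α    β    γ    δ
   P0  -2    0   -2    0
   P1   0    2    0    2
   P2   0   -4   -2   -3
   P3   0    0    2    0
   P4   4    0    0   -1

Candidate y = [2, 2, 1, 3, 1]; check y·C column-wise:
  col α: 2·-2 + 2·0 + 1·0 + 3·0 + 1·4 = 0
  col β: 2·0 + 2·2 + 1·-4 + 3·0 + 1·0 = 0
  col γ: 2·-2 + 2·0 + 1·-2 + 3·2 + 1·0 = 0
  col δ: 2·0 + 2·2 + 1·-3 + 3·0 + 1·-1 = 0

y = (P0:2, P1:2, P2:1, P3:3, P4:1)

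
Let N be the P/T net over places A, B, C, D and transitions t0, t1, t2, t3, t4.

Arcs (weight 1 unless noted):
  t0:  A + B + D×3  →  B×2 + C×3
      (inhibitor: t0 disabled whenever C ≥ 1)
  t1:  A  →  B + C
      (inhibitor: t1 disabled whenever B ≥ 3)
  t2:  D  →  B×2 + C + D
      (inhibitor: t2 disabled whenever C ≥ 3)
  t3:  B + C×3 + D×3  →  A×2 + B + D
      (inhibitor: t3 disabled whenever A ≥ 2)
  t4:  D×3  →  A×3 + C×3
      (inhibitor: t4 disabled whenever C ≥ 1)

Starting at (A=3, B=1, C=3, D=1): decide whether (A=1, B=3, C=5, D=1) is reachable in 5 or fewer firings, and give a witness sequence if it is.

step 1: fire t1:  (A=3, B=1, C=3, D=1) → (A=2, B=2, C=4, D=1)
step 2: fire t1:  (A=2, B=2, C=4, D=1) → (A=1, B=3, C=5, D=1)

YES — reachable via ⟨t1, t1⟩ (2 firings)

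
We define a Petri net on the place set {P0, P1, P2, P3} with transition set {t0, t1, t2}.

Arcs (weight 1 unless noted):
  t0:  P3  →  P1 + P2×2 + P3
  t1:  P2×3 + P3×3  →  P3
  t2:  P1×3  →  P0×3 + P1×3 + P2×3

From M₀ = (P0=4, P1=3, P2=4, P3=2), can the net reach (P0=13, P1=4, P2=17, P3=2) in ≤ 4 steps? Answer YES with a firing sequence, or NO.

NO — not reachable within 4 firings

depth 0: 1 marking
depth 1: 3 markings reached so far
depth 2: 6 markings reached so far
depth 3: 10 markings reached so far
depth 4: 15 markings reached so far
target is not among the 15 markings reachable within 4 steps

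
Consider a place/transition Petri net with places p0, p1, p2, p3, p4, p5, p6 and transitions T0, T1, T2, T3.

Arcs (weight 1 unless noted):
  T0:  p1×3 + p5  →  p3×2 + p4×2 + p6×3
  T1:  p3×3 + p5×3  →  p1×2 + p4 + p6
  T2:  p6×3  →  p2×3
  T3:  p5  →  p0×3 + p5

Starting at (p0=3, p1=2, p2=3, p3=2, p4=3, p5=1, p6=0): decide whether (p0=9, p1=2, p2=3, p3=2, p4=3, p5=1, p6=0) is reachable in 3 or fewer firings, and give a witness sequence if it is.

step 1: fire T3:  (p0=3, p1=2, p2=3, p3=2, p4=3, p5=1, p6=0) → (p0=6, p1=2, p2=3, p3=2, p4=3, p5=1, p6=0)
step 2: fire T3:  (p0=6, p1=2, p2=3, p3=2, p4=3, p5=1, p6=0) → (p0=9, p1=2, p2=3, p3=2, p4=3, p5=1, p6=0)

YES — reachable via ⟨T3, T3⟩ (2 firings)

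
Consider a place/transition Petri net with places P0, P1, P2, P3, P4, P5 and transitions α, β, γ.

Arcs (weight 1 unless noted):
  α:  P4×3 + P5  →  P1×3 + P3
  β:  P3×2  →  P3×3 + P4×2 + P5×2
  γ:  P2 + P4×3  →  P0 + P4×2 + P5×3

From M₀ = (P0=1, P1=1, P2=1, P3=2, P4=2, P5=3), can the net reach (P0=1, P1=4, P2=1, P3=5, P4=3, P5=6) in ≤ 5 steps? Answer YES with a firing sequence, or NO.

YES — reachable via ⟨β, α, β⟩ (3 firings)

step 1: fire β:  (P0=1, P1=1, P2=1, P3=2, P4=2, P5=3) → (P0=1, P1=1, P2=1, P3=3, P4=4, P5=5)
step 2: fire α:  (P0=1, P1=1, P2=1, P3=3, P4=4, P5=5) → (P0=1, P1=4, P2=1, P3=4, P4=1, P5=4)
step 3: fire β:  (P0=1, P1=4, P2=1, P3=4, P4=1, P5=4) → (P0=1, P1=4, P2=1, P3=5, P4=3, P5=6)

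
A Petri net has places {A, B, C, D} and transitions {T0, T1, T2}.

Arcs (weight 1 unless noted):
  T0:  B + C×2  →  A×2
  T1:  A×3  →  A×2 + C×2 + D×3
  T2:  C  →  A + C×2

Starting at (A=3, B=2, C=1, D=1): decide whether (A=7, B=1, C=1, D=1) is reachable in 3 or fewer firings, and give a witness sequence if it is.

YES — reachable via ⟨T2, T2, T0⟩ (3 firings)

step 1: fire T2:  (A=3, B=2, C=1, D=1) → (A=4, B=2, C=2, D=1)
step 2: fire T2:  (A=4, B=2, C=2, D=1) → (A=5, B=2, C=3, D=1)
step 3: fire T0:  (A=5, B=2, C=3, D=1) → (A=7, B=1, C=1, D=1)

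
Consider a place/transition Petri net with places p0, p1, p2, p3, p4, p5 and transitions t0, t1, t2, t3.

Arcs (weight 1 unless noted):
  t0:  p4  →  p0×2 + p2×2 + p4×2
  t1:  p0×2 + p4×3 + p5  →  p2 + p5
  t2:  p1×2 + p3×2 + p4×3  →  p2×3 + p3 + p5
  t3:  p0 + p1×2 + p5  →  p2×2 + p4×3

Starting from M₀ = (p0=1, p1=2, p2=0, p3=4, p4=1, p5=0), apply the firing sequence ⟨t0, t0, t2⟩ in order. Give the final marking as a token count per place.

step 1: fire t0:  (p0=1, p1=2, p2=0, p3=4, p4=1, p5=0) → (p0=3, p1=2, p2=2, p3=4, p4=2, p5=0)
step 2: fire t0:  (p0=3, p1=2, p2=2, p3=4, p4=2, p5=0) → (p0=5, p1=2, p2=4, p3=4, p4=3, p5=0)
step 3: fire t2:  (p0=5, p1=2, p2=4, p3=4, p4=3, p5=0) → (p0=5, p1=0, p2=7, p3=3, p4=0, p5=1)

(p0=5, p1=0, p2=7, p3=3, p4=0, p5=1)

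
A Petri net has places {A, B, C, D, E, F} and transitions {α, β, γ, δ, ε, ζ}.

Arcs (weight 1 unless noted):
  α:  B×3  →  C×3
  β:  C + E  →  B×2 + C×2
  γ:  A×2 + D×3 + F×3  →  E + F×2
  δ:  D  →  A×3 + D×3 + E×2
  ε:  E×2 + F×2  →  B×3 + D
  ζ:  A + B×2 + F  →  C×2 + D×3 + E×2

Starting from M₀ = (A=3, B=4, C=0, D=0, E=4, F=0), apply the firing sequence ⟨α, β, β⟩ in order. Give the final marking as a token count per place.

(A=3, B=5, C=5, D=0, E=2, F=0)

step 1: fire α:  (A=3, B=4, C=0, D=0, E=4, F=0) → (A=3, B=1, C=3, D=0, E=4, F=0)
step 2: fire β:  (A=3, B=1, C=3, D=0, E=4, F=0) → (A=3, B=3, C=4, D=0, E=3, F=0)
step 3: fire β:  (A=3, B=3, C=4, D=0, E=3, F=0) → (A=3, B=5, C=5, D=0, E=2, F=0)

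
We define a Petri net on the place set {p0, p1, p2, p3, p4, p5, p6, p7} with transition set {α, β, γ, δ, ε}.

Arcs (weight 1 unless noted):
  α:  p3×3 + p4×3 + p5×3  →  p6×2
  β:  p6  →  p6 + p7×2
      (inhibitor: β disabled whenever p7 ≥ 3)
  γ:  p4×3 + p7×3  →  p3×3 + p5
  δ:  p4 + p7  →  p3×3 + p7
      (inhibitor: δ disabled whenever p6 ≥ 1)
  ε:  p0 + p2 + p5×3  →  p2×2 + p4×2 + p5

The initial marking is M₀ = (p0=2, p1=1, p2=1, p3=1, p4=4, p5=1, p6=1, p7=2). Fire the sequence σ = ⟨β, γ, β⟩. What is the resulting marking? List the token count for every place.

(p0=2, p1=1, p2=1, p3=4, p4=1, p5=2, p6=1, p7=3)

step 1: fire β:  (p0=2, p1=1, p2=1, p3=1, p4=4, p5=1, p6=1, p7=2) → (p0=2, p1=1, p2=1, p3=1, p4=4, p5=1, p6=1, p7=4)
step 2: fire γ:  (p0=2, p1=1, p2=1, p3=1, p4=4, p5=1, p6=1, p7=4) → (p0=2, p1=1, p2=1, p3=4, p4=1, p5=2, p6=1, p7=1)
step 3: fire β:  (p0=2, p1=1, p2=1, p3=4, p4=1, p5=2, p6=1, p7=1) → (p0=2, p1=1, p2=1, p3=4, p4=1, p5=2, p6=1, p7=3)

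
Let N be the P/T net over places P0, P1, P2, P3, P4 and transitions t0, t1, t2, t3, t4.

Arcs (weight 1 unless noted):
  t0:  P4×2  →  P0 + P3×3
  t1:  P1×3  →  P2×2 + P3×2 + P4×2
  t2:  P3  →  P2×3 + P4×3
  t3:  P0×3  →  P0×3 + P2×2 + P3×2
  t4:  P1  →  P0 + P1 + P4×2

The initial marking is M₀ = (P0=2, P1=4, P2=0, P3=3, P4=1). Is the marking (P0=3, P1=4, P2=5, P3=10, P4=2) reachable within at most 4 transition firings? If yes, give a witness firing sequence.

depth 0: 1 marking
depth 1: 4 markings reached so far
depth 2: 13 markings reached so far
depth 3: 33 markings reached so far
depth 4: 71 markings reached so far
target is not among the 71 markings reachable within 4 steps

NO — not reachable within 4 firings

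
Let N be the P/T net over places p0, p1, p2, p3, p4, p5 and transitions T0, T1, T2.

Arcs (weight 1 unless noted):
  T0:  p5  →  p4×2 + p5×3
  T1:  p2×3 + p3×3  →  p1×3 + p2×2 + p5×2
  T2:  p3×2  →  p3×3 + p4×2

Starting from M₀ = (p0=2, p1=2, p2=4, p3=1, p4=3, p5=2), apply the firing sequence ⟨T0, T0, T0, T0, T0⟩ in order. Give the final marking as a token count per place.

step 1: fire T0:  (p0=2, p1=2, p2=4, p3=1, p4=3, p5=2) → (p0=2, p1=2, p2=4, p3=1, p4=5, p5=4)
step 2: fire T0:  (p0=2, p1=2, p2=4, p3=1, p4=5, p5=4) → (p0=2, p1=2, p2=4, p3=1, p4=7, p5=6)
step 3: fire T0:  (p0=2, p1=2, p2=4, p3=1, p4=7, p5=6) → (p0=2, p1=2, p2=4, p3=1, p4=9, p5=8)
step 4: fire T0:  (p0=2, p1=2, p2=4, p3=1, p4=9, p5=8) → (p0=2, p1=2, p2=4, p3=1, p4=11, p5=10)
step 5: fire T0:  (p0=2, p1=2, p2=4, p3=1, p4=11, p5=10) → (p0=2, p1=2, p2=4, p3=1, p4=13, p5=12)

(p0=2, p1=2, p2=4, p3=1, p4=13, p5=12)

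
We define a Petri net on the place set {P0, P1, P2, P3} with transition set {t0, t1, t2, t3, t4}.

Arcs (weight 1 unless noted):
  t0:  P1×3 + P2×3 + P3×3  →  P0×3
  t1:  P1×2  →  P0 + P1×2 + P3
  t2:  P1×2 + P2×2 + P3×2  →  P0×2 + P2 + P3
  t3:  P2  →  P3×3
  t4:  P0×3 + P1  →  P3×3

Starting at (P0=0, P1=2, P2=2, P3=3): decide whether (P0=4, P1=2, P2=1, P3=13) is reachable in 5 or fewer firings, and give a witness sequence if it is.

depth 0: 1 marking
depth 1: 4 markings reached so far
depth 2: 9 markings reached so far
depth 3: 14 markings reached so far
depth 4: 20 markings reached so far
depth 5: 27 markings reached so far
target is not among the 27 markings reachable within 5 steps

NO — not reachable within 5 firings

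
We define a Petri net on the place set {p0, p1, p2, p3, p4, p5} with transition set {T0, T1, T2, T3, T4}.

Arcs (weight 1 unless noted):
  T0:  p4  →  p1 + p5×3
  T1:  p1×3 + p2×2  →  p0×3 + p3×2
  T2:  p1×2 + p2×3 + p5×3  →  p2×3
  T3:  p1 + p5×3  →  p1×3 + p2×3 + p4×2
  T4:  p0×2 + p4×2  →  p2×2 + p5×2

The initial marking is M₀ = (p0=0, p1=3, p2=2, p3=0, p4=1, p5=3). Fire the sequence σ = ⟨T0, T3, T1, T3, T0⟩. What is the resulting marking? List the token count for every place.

(p0=3, p1=6, p2=6, p3=2, p4=3, p5=3)

step 1: fire T0:  (p0=0, p1=3, p2=2, p3=0, p4=1, p5=3) → (p0=0, p1=4, p2=2, p3=0, p4=0, p5=6)
step 2: fire T3:  (p0=0, p1=4, p2=2, p3=0, p4=0, p5=6) → (p0=0, p1=6, p2=5, p3=0, p4=2, p5=3)
step 3: fire T1:  (p0=0, p1=6, p2=5, p3=0, p4=2, p5=3) → (p0=3, p1=3, p2=3, p3=2, p4=2, p5=3)
step 4: fire T3:  (p0=3, p1=3, p2=3, p3=2, p4=2, p5=3) → (p0=3, p1=5, p2=6, p3=2, p4=4, p5=0)
step 5: fire T0:  (p0=3, p1=5, p2=6, p3=2, p4=4, p5=0) → (p0=3, p1=6, p2=6, p3=2, p4=3, p5=3)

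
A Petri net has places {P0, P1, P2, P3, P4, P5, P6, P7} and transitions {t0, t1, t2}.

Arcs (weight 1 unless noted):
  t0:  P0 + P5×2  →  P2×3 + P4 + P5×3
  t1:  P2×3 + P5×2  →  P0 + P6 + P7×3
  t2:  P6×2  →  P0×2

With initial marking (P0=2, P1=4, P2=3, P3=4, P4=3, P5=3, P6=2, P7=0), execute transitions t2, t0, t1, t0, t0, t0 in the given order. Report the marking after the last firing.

(P0=1, P1=4, P2=12, P3=4, P4=7, P5=5, P6=1, P7=3)

step 1: fire t2:  (P0=2, P1=4, P2=3, P3=4, P4=3, P5=3, P6=2, P7=0) → (P0=4, P1=4, P2=3, P3=4, P4=3, P5=3, P6=0, P7=0)
step 2: fire t0:  (P0=4, P1=4, P2=3, P3=4, P4=3, P5=3, P6=0, P7=0) → (P0=3, P1=4, P2=6, P3=4, P4=4, P5=4, P6=0, P7=0)
step 3: fire t1:  (P0=3, P1=4, P2=6, P3=4, P4=4, P5=4, P6=0, P7=0) → (P0=4, P1=4, P2=3, P3=4, P4=4, P5=2, P6=1, P7=3)
step 4: fire t0:  (P0=4, P1=4, P2=3, P3=4, P4=4, P5=2, P6=1, P7=3) → (P0=3, P1=4, P2=6, P3=4, P4=5, P5=3, P6=1, P7=3)
step 5: fire t0:  (P0=3, P1=4, P2=6, P3=4, P4=5, P5=3, P6=1, P7=3) → (P0=2, P1=4, P2=9, P3=4, P4=6, P5=4, P6=1, P7=3)
step 6: fire t0:  (P0=2, P1=4, P2=9, P3=4, P4=6, P5=4, P6=1, P7=3) → (P0=1, P1=4, P2=12, P3=4, P4=7, P5=5, P6=1, P7=3)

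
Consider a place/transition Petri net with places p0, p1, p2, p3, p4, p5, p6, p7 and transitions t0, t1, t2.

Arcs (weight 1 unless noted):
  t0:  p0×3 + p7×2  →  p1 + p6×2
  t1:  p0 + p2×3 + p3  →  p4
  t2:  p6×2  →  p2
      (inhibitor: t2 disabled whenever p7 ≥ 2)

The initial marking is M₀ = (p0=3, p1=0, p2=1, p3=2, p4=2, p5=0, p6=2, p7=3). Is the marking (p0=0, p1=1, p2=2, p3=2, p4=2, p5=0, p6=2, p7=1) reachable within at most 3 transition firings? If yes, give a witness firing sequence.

YES — reachable via ⟨t0, t2⟩ (2 firings)

step 1: fire t0:  (p0=3, p1=0, p2=1, p3=2, p4=2, p5=0, p6=2, p7=3) → (p0=0, p1=1, p2=1, p3=2, p4=2, p5=0, p6=4, p7=1)
step 2: fire t2:  (p0=0, p1=1, p2=1, p3=2, p4=2, p5=0, p6=4, p7=1) → (p0=0, p1=1, p2=2, p3=2, p4=2, p5=0, p6=2, p7=1)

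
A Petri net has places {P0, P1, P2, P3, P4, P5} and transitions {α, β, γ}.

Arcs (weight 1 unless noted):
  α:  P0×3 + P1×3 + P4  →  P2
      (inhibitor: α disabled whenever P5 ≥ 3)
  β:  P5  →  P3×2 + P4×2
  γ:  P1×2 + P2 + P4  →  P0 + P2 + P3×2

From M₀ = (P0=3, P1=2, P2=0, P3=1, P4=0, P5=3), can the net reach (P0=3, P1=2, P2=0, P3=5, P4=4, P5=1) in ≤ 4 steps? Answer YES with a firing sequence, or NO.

step 1: fire β:  (P0=3, P1=2, P2=0, P3=1, P4=0, P5=3) → (P0=3, P1=2, P2=0, P3=3, P4=2, P5=2)
step 2: fire β:  (P0=3, P1=2, P2=0, P3=3, P4=2, P5=2) → (P0=3, P1=2, P2=0, P3=5, P4=4, P5=1)

YES — reachable via ⟨β, β⟩ (2 firings)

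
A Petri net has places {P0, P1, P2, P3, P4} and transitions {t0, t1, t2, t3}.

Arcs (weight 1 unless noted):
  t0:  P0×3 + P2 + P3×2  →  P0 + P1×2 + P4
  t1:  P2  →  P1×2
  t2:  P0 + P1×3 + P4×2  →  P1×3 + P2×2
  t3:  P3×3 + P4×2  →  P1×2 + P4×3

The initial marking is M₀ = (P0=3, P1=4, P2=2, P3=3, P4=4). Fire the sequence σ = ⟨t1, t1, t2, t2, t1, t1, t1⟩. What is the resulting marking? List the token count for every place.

(P0=1, P1=14, P2=1, P3=3, P4=0)

step 1: fire t1:  (P0=3, P1=4, P2=2, P3=3, P4=4) → (P0=3, P1=6, P2=1, P3=3, P4=4)
step 2: fire t1:  (P0=3, P1=6, P2=1, P3=3, P4=4) → (P0=3, P1=8, P2=0, P3=3, P4=4)
step 3: fire t2:  (P0=3, P1=8, P2=0, P3=3, P4=4) → (P0=2, P1=8, P2=2, P3=3, P4=2)
step 4: fire t2:  (P0=2, P1=8, P2=2, P3=3, P4=2) → (P0=1, P1=8, P2=4, P3=3, P4=0)
step 5: fire t1:  (P0=1, P1=8, P2=4, P3=3, P4=0) → (P0=1, P1=10, P2=3, P3=3, P4=0)
step 6: fire t1:  (P0=1, P1=10, P2=3, P3=3, P4=0) → (P0=1, P1=12, P2=2, P3=3, P4=0)
step 7: fire t1:  (P0=1, P1=12, P2=2, P3=3, P4=0) → (P0=1, P1=14, P2=1, P3=3, P4=0)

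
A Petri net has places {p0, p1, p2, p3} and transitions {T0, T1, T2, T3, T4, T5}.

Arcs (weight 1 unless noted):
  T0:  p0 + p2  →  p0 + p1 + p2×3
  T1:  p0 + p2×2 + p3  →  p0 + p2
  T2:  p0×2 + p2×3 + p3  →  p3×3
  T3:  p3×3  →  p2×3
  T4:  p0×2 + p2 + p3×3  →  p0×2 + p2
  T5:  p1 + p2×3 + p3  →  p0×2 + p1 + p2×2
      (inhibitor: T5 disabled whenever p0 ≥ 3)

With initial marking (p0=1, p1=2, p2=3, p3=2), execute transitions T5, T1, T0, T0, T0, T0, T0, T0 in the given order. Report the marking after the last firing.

step 1: fire T5:  (p0=1, p1=2, p2=3, p3=2) → (p0=3, p1=2, p2=2, p3=1)
step 2: fire T1:  (p0=3, p1=2, p2=2, p3=1) → (p0=3, p1=2, p2=1, p3=0)
step 3: fire T0:  (p0=3, p1=2, p2=1, p3=0) → (p0=3, p1=3, p2=3, p3=0)
step 4: fire T0:  (p0=3, p1=3, p2=3, p3=0) → (p0=3, p1=4, p2=5, p3=0)
step 5: fire T0:  (p0=3, p1=4, p2=5, p3=0) → (p0=3, p1=5, p2=7, p3=0)
step 6: fire T0:  (p0=3, p1=5, p2=7, p3=0) → (p0=3, p1=6, p2=9, p3=0)
step 7: fire T0:  (p0=3, p1=6, p2=9, p3=0) → (p0=3, p1=7, p2=11, p3=0)
step 8: fire T0:  (p0=3, p1=7, p2=11, p3=0) → (p0=3, p1=8, p2=13, p3=0)

(p0=3, p1=8, p2=13, p3=0)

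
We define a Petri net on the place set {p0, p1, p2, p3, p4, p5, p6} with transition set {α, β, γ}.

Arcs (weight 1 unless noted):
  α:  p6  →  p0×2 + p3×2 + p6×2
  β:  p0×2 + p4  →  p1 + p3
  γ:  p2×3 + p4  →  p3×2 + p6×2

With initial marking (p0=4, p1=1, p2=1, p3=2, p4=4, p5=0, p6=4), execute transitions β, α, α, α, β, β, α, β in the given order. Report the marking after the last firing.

step 1: fire β:  (p0=4, p1=1, p2=1, p3=2, p4=4, p5=0, p6=4) → (p0=2, p1=2, p2=1, p3=3, p4=3, p5=0, p6=4)
step 2: fire α:  (p0=2, p1=2, p2=1, p3=3, p4=3, p5=0, p6=4) → (p0=4, p1=2, p2=1, p3=5, p4=3, p5=0, p6=5)
step 3: fire α:  (p0=4, p1=2, p2=1, p3=5, p4=3, p5=0, p6=5) → (p0=6, p1=2, p2=1, p3=7, p4=3, p5=0, p6=6)
step 4: fire α:  (p0=6, p1=2, p2=1, p3=7, p4=3, p5=0, p6=6) → (p0=8, p1=2, p2=1, p3=9, p4=3, p5=0, p6=7)
step 5: fire β:  (p0=8, p1=2, p2=1, p3=9, p4=3, p5=0, p6=7) → (p0=6, p1=3, p2=1, p3=10, p4=2, p5=0, p6=7)
step 6: fire β:  (p0=6, p1=3, p2=1, p3=10, p4=2, p5=0, p6=7) → (p0=4, p1=4, p2=1, p3=11, p4=1, p5=0, p6=7)
step 7: fire α:  (p0=4, p1=4, p2=1, p3=11, p4=1, p5=0, p6=7) → (p0=6, p1=4, p2=1, p3=13, p4=1, p5=0, p6=8)
step 8: fire β:  (p0=6, p1=4, p2=1, p3=13, p4=1, p5=0, p6=8) → (p0=4, p1=5, p2=1, p3=14, p4=0, p5=0, p6=8)

(p0=4, p1=5, p2=1, p3=14, p4=0, p5=0, p6=8)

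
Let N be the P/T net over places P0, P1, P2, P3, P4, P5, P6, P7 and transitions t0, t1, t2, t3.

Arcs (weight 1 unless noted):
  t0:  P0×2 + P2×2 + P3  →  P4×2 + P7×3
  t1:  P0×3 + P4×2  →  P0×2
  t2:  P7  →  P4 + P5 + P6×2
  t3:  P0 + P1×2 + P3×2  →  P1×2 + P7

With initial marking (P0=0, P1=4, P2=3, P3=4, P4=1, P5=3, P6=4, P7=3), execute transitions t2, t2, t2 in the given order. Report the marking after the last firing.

step 1: fire t2:  (P0=0, P1=4, P2=3, P3=4, P4=1, P5=3, P6=4, P7=3) → (P0=0, P1=4, P2=3, P3=4, P4=2, P5=4, P6=6, P7=2)
step 2: fire t2:  (P0=0, P1=4, P2=3, P3=4, P4=2, P5=4, P6=6, P7=2) → (P0=0, P1=4, P2=3, P3=4, P4=3, P5=5, P6=8, P7=1)
step 3: fire t2:  (P0=0, P1=4, P2=3, P3=4, P4=3, P5=5, P6=8, P7=1) → (P0=0, P1=4, P2=3, P3=4, P4=4, P5=6, P6=10, P7=0)

(P0=0, P1=4, P2=3, P3=4, P4=4, P5=6, P6=10, P7=0)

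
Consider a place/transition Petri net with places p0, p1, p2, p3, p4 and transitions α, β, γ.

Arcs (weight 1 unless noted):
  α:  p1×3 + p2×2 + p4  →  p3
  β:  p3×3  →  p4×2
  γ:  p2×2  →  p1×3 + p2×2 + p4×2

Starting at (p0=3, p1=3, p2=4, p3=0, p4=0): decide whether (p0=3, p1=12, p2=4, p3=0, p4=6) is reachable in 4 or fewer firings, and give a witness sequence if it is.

YES — reachable via ⟨γ, γ, γ⟩ (3 firings)

step 1: fire γ:  (p0=3, p1=3, p2=4, p3=0, p4=0) → (p0=3, p1=6, p2=4, p3=0, p4=2)
step 2: fire γ:  (p0=3, p1=6, p2=4, p3=0, p4=2) → (p0=3, p1=9, p2=4, p3=0, p4=4)
step 3: fire γ:  (p0=3, p1=9, p2=4, p3=0, p4=4) → (p0=3, p1=12, p2=4, p3=0, p4=6)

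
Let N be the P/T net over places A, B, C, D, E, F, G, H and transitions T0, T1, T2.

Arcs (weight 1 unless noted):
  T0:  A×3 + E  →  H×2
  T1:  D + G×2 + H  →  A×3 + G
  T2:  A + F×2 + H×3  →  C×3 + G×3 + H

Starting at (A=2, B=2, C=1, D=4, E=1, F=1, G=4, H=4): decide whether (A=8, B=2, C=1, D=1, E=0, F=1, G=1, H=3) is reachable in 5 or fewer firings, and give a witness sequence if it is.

step 1: fire T1:  (A=2, B=2, C=1, D=4, E=1, F=1, G=4, H=4) → (A=5, B=2, C=1, D=3, E=1, F=1, G=3, H=3)
step 2: fire T0:  (A=5, B=2, C=1, D=3, E=1, F=1, G=3, H=3) → (A=2, B=2, C=1, D=3, E=0, F=1, G=3, H=5)
step 3: fire T1:  (A=2, B=2, C=1, D=3, E=0, F=1, G=3, H=5) → (A=5, B=2, C=1, D=2, E=0, F=1, G=2, H=4)
step 4: fire T1:  (A=5, B=2, C=1, D=2, E=0, F=1, G=2, H=4) → (A=8, B=2, C=1, D=1, E=0, F=1, G=1, H=3)

YES — reachable via ⟨T1, T0, T1, T1⟩ (4 firings)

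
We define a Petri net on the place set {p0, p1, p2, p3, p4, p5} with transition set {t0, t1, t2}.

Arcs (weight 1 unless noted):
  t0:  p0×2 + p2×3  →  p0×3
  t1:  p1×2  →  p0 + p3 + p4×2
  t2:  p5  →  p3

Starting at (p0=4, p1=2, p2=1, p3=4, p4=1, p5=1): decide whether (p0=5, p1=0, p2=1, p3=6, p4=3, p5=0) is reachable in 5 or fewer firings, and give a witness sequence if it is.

YES — reachable via ⟨t1, t2⟩ (2 firings)

step 1: fire t1:  (p0=4, p1=2, p2=1, p3=4, p4=1, p5=1) → (p0=5, p1=0, p2=1, p3=5, p4=3, p5=1)
step 2: fire t2:  (p0=5, p1=0, p2=1, p3=5, p4=3, p5=1) → (p0=5, p1=0, p2=1, p3=6, p4=3, p5=0)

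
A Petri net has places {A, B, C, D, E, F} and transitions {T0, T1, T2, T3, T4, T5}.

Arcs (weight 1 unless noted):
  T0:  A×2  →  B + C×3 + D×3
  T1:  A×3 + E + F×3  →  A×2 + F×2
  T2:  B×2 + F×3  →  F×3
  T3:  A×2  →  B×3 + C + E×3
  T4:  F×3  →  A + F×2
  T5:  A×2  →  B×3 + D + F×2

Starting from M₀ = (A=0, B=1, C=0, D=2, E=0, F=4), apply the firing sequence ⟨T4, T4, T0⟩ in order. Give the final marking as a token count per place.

(A=0, B=2, C=3, D=5, E=0, F=2)

step 1: fire T4:  (A=0, B=1, C=0, D=2, E=0, F=4) → (A=1, B=1, C=0, D=2, E=0, F=3)
step 2: fire T4:  (A=1, B=1, C=0, D=2, E=0, F=3) → (A=2, B=1, C=0, D=2, E=0, F=2)
step 3: fire T0:  (A=2, B=1, C=0, D=2, E=0, F=2) → (A=0, B=2, C=3, D=5, E=0, F=2)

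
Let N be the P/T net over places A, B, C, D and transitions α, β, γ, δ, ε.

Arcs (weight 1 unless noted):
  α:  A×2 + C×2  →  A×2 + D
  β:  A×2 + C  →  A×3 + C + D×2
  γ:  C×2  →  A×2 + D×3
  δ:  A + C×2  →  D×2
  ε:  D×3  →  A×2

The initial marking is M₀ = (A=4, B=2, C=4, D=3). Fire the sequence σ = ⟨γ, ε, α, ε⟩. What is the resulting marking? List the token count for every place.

(A=10, B=2, C=0, D=1)

step 1: fire γ:  (A=4, B=2, C=4, D=3) → (A=6, B=2, C=2, D=6)
step 2: fire ε:  (A=6, B=2, C=2, D=6) → (A=8, B=2, C=2, D=3)
step 3: fire α:  (A=8, B=2, C=2, D=3) → (A=8, B=2, C=0, D=4)
step 4: fire ε:  (A=8, B=2, C=0, D=4) → (A=10, B=2, C=0, D=1)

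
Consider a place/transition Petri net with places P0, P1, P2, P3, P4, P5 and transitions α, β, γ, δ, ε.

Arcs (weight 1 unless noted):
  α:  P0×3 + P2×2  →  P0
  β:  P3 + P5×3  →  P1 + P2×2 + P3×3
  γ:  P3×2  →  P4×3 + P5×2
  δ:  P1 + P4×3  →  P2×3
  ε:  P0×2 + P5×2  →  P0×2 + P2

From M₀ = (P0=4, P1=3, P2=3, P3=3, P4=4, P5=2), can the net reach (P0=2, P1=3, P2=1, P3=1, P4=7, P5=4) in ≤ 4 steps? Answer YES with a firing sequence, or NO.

YES — reachable via ⟨α, γ⟩ (2 firings)

step 1: fire α:  (P0=4, P1=3, P2=3, P3=3, P4=4, P5=2) → (P0=2, P1=3, P2=1, P3=3, P4=4, P5=2)
step 2: fire γ:  (P0=2, P1=3, P2=1, P3=3, P4=4, P5=2) → (P0=2, P1=3, P2=1, P3=1, P4=7, P5=4)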